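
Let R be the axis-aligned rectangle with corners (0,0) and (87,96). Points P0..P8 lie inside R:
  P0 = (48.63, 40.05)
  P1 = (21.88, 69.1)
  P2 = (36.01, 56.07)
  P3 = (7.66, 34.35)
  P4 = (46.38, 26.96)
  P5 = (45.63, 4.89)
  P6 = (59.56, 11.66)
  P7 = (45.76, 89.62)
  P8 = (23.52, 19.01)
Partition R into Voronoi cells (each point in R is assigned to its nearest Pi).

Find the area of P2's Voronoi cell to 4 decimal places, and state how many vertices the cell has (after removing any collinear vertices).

1. box [0,87]×[0,96]: [(0, 0) (87, 0) (87, 96) (0, 96)]
2. ⊥bis P2·P0 via (42.32,48.06): [(0, 14.7218) (87, 83.2574) (87, 96) (0, 96)]  |A|=4089.908
3. ⊥bis P2·P1 via (28.945,62.585): [(0, 31.1964) (0, 14.7218) (87, 83.2574) (87, 96) (59.7587, 96)]  |A|=2153.6203
4. ⊥bis P2·P3 via (21.835,45.21): [(17.7906, 50.4889) (28.1834, 36.9237) (87, 83.2574) (87, 96) (59.7587, 96)]  |A|=1700.545
5. ⊥bis P2·P4 via (41.195,41.515): [(17.7906, 50.4889) (28.1834, 36.9237) (87, 83.2574) (87, 96) (59.7587, 96)]  |A|=1700.545
6. ⊥bis P2·P5 via (40.82,30.48): [(17.7906, 50.4889) (28.1834, 36.9237) (87, 83.2574) (87, 96) (59.7587, 96)]  |A|=1700.545
7. ⊥bis P2·P6 via (47.785,33.865): [(17.7906, 50.4889) (28.1834, 36.9237) (87, 83.2574) (87, 96) (59.7587, 96)]  |A|=1700.545
8. ⊥bis P2·P7 via (40.885,72.845): [(38.9301, 73.4131) (17.7906, 50.4889) (28.1834, 36.9237) (64.9169, 65.8611)]  |A|=777.2053
9. ⊥bis P2·P8 via (29.765,37.54): [(38.9301, 73.4131) (17.7906, 50.4889) (26.9964, 38.4731) (29.2052, 37.7286) (64.9169, 65.8611)]  |A|=775.936
10. canonical 5-gon: [(38.9301, 73.4131) (17.7906, 50.4889) (26.9964, 38.4731) (29.2052, 37.7286) (64.9169, 65.8611)]
11. shoelace: 775.936

Area of P2's cell: 775.9360 (5 vertices)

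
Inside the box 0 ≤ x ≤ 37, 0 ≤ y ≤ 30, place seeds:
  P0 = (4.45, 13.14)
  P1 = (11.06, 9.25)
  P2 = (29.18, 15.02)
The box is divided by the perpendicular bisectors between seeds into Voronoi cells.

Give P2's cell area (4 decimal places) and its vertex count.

1. box [0,37]×[0,30]: [(0, 0) (37, 0) (37, 30) (0, 30)]
2. ⊥bis P2·P0 via (16.815,14.08): [(17.8854, 0) (37, 0) (37, 30) (15.6047, 30)]  |A|=607.6482
3. ⊥bis P2·P1 via (20.12,12.135): [(15.9728, 25.1589) (23.9842, 0) (37, 0) (37, 30) (15.6047, 30)]  |A|=530.9286
4. canonical 5-gon: [(15.9728, 25.1589) (23.9842, 0) (37, 0) (37, 30) (15.6047, 30)]
5. shoelace: 530.9286

Area of P2's cell: 530.9286 (5 vertices)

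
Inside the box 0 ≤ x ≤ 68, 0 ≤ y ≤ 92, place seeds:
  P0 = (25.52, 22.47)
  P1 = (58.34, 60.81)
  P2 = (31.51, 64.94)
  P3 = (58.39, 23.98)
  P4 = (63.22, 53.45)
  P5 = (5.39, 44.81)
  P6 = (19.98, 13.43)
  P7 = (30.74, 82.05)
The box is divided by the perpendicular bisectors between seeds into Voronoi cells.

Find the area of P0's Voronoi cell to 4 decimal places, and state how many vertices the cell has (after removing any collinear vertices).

1. box [0,68]×[0,92]: [(0, 0) (68, 0) (68, 92) (0, 92)]
2. ⊥bis P0·P1 via (41.93,41.64): [(0, 77.5331) (0, 0) (68, 0) (68, 19.3234)]  |A|=3293.1229
3. ⊥bis P0·P2 via (28.515,43.705): [(41.6881, 41.8471) (0, 47.7268) (0, 0) (68, 0) (68, 19.3234)]  |A|=2671.8375
4. ⊥bis P0·P3 via (41.955,23.225): [(41.0957, 41.9306) (0, 47.7268) (0, 0) (43.0219, 0)]  |A|=1882.6502
5. ⊥bis P0·P4 via (44.37,37.96): [(41.0957, 41.9306) (0, 47.7268) (0, 0) (43.0219, 0)]  |A|=1882.6502
6. ⊥bis P0·P5 via (15.455,33.64): [(41.0957, 41.9306) (26.8808, 43.9355) (0, 19.7139) (0, 0) (43.0219, 0)]  |A|=1506.1459
7. ⊥bis P0·P6 via (22.75,17.95): [(42.7607, 5.6868) (41.0957, 41.9306) (26.8808, 43.9355) (8.0441, 26.9622)]  |A|=750.9375
8. ⊥bis P0·P7 via (28.13,52.26): [(42.7607, 5.6868) (41.0957, 41.9306) (26.8808, 43.9355) (8.0441, 26.9622)]  |A|=750.9375
9. canonical 4-gon: [(42.7607, 5.6868) (41.0957, 41.9306) (26.8808, 43.9355) (8.0441, 26.9622)]
10. shoelace: 750.9375

Area of P0's cell: 750.9375 (4 vertices)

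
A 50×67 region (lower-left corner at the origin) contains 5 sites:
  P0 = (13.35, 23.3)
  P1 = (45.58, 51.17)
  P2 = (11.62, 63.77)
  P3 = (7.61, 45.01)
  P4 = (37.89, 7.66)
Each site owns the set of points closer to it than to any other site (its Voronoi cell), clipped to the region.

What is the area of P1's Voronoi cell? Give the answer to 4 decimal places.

1. box [0,50]×[0,67]: [(0, 0) (50, 0) (50, 67) (0, 67)]
2. ⊥bis P1·P0 via (29.465,37.235): [(50, 13.4875) (50, 67) (3.7265, 67)]  |A|=1238.1044
3. ⊥bis P1·P2 via (28.6,57.47): [(23.6062, 44.0104) (50, 13.4875) (50, 67) (32.1359, 67)]  |A|=911.545
4. ⊥bis P1·P3 via (26.595,48.09): [(26.1462, 50.8564) (28.0999, 38.8136) (50, 13.4875) (50, 67) (32.1359, 67)]  |A|=889.5627
5. ⊥bis P1·P4 via (41.735,29.415): [(26.1462, 50.8564) (28.0999, 38.8136) (35.2335, 30.5641) (50, 27.9542) (50, 67) (32.1359, 67)]  |A|=782.7511
6. canonical 6-gon: [(26.1462, 50.8564) (28.0999, 38.8136) (35.2335, 30.5641) (50, 27.9542) (50, 67) (32.1359, 67)]
7. shoelace: 782.7511

Area of P1's cell: 782.7511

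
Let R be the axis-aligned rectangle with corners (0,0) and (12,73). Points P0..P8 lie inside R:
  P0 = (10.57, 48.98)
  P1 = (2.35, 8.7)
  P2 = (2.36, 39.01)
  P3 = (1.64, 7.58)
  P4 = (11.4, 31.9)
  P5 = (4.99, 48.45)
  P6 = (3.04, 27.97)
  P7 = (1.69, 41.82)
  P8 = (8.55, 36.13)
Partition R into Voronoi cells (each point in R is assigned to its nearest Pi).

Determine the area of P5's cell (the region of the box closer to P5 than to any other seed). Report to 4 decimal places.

Area of P5's cell: 192.5750

1. box [0,12]×[0,73]: [(0, 0) (12, 0) (12, 73) (0, 73)]
2. ⊥bis P5·P0 via (7.78,48.715): [(0, 0) (12, 0) (12, 4.2856) (5.4734, 73) (0, 73)]  |A|=651.7628
3. ⊥bis P5·P1 via (3.67,28.575): [(0, 28.8187) (9.7312, 28.1724) (5.4734, 73) (0, 73)]  |A|=337.6464
4. ⊥bis P5·P2 via (3.675,43.73): [(0, 44.7539) (8.3779, 42.4198) (5.4734, 73) (0, 73)]  |A|=202.0105
5. ⊥bis P5·P3 via (3.315,28.015): [(0, 44.7539) (8.3779, 42.4198) (5.4734, 73) (0, 73)]  |A|=202.0105
6. ⊥bis P5·P4 via (8.195,40.175): [(0, 44.7539) (8.3779, 42.4198) (5.4734, 73) (0, 73)]  |A|=202.0105
7. ⊥bis P5·P6 via (4.015,38.21): [(0, 44.7539) (8.3779, 42.4198) (5.4734, 73) (0, 73)]  |A|=202.0105
8. ⊥bis P5·P7 via (3.34,45.135): [(0, 46.7974) (8.3572, 42.6377) (5.4734, 73) (0, 73)]  |A|=192.5822
9. ⊥bis P5·P8 via (6.77,42.29): [(0, 46.7974) (8.2162, 42.7079) (8.347, 42.7457) (5.4734, 73) (0, 73)]  |A|=192.575
10. canonical 5-gon: [(0, 46.7974) (8.2162, 42.7079) (8.347, 42.7457) (5.4734, 73) (0, 73)]
11. shoelace: 192.575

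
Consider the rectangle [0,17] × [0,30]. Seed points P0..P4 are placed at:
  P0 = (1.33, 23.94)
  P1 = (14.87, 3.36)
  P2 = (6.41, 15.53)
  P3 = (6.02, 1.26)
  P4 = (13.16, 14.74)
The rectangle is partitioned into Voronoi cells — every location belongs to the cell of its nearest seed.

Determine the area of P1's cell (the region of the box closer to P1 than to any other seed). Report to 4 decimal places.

1. box [0,17]×[0,30]: [(0, 0) (17, 0) (17, 30) (0, 30)]
2. ⊥bis P1·P0 via (8.1,13.65): [(0, 8.3208) (0, 0) (17, 0) (17, 19.5055)]  |A|=236.5239
3. ⊥bis P1·P2 via (10.64,9.445): [(0, 2.0486) (0, 0) (17, 0) (17, 13.8662)]  |A|=135.2754
4. ⊥bis P1·P3 via (10.445,2.31): [(9.0193, 8.3184) (10.9931, 0) (17, 0) (17, 13.8662)]  |A|=80.3146
5. ⊥bis P1·P4 via (14.015,9.05): [(9.0236, 8.3) (10.9931, 0) (17, 0) (17, 9.4985)]  |A|=62.8103
6. canonical 4-gon: [(9.0236, 8.3) (10.9931, 0) (17, 0) (17, 9.4985)]
7. shoelace: 62.8103

Area of P1's cell: 62.8103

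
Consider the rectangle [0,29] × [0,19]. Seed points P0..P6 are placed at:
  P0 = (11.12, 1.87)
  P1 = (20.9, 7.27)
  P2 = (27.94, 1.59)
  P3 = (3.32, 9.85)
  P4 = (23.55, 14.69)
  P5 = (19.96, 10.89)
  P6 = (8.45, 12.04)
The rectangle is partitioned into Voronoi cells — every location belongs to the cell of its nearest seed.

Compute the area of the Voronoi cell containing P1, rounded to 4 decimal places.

Area of P1's cell: 75.3472

1. box [0,29]×[0,19]: [(0, 0) (29, 0) (29, 19) (0, 19)]
2. ⊥bis P1·P0 via (16.01,4.57): [(18.5333, 0) (29, 0) (29, 19) (8.0425, 19)]  |A|=298.5296
3. ⊥bis P1·P2 via (24.42,4.43): [(18.5333, 0) (20.8458, 0) (29, 10.1066) (29, 19) (8.0425, 19)]  |A|=257.3239
4. ⊥bis P1·P3 via (12.11,8.56): [(12.4663, 10.988) (18.5333, 0) (20.8458, 0) (29, 10.1066) (29, 19) (13.6422, 19)]  |A|=234.8917
5. ⊥bis P1·P4 via (22.225,10.98): [(12.9512, 14.2921) (12.4663, 10.988) (18.5333, 0) (20.8458, 0) (28.0315, 8.9062)]  |A|=115.7169
6. ⊥bis P1·P5 via (20.43,9.08): [(24.5497, 10.1498) (14.3863, 7.5106) (18.5333, 0) (20.8458, 0) (28.0315, 8.9062)]  |A|=75.3472
7. ⊥bis P1·P6 via (14.675,9.655): [(24.5497, 10.1498) (14.3863, 7.5106) (18.5333, 0) (20.8458, 0) (28.0315, 8.9062)]  |A|=75.3472
8. canonical 5-gon: [(24.5497, 10.1498) (14.3863, 7.5106) (18.5333, 0) (20.8458, 0) (28.0315, 8.9062)]
9. shoelace: 75.3472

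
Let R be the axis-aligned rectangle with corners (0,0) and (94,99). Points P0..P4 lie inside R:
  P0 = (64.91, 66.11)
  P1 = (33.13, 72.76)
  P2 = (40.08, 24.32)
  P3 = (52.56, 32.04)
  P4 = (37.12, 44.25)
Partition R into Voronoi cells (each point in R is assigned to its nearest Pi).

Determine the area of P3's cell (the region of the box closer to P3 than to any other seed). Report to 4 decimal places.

1. box [0,94]×[0,99]: [(0, 0) (94, 0) (94, 99) (0, 99)]
2. ⊥bis P3·P0 via (58.735,49.075): [(0, 70.3658) (0, 0) (94, 0) (94, 36.2918)]  |A|=5012.908
3. ⊥bis P3·P1 via (42.845,52.4): [(45.745, 53.7837) (0, 31.956) (0, 0) (94, 0) (94, 36.2918)]  |A|=4134.3816
4. ⊥bis P3·P2 via (46.32,28.18): [(45.745, 53.7837) (33.9602, 48.1605) (63.7519, 0) (94, 0) (94, 36.2918)]  |A|=2056.6023
5. ⊥bis P3·P4 via (44.84,38.145): [(54.6535, 50.5545) (42.2117, 34.8214) (63.7519, 0) (94, 0) (94, 36.2918)]  |A|=1864.6355
6. canonical 5-gon: [(54.6535, 50.5545) (42.2117, 34.8214) (63.7519, 0) (94, 0) (94, 36.2918)]
7. shoelace: 1864.6355

Area of P3's cell: 1864.6355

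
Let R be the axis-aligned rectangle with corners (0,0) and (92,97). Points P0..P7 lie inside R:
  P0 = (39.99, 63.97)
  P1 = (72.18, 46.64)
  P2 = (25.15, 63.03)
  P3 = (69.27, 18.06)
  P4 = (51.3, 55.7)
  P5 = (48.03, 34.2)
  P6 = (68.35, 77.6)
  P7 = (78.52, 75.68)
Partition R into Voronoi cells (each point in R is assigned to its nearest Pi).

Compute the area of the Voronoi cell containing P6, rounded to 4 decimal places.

1. box [0,92]×[0,97]: [(0, 0) (92, 0) (92, 97) (0, 97)]
2. ⊥bis P6·P0 via (54.17,70.785): [(88.1897, 0) (92, 0) (92, 97) (41.5709, 97)]  |A|=2630.6094
3. ⊥bis P6·P1 via (70.265,62.12): [(59.004, 60.7269) (92, 64.8088) (92, 97) (41.5709, 97)]  |A|=1445.7002
4. ⊥bis P6·P2 via (46.75,70.315): [(59.004, 60.7269) (92, 64.8088) (92, 97) (41.5709, 97)]  |A|=1445.7002
5. ⊥bis P6·P3 via (68.81,47.83): [(59.004, 60.7269) (92, 64.8088) (92, 97) (41.5709, 97)]  |A|=1445.7002
6. ⊥bis P6·P4 via (59.825,66.65): [(53.9645, 71.2127) (66.2772, 61.6267) (92, 64.8088) (92, 97) (41.5709, 97)]  |A|=1405.3003
7. ⊥bis P6·P5 via (58.19,55.9): [(53.9645, 71.2127) (66.2772, 61.6267) (92, 64.8088) (92, 97) (41.5709, 97)]  |A|=1405.3003
8. ⊥bis P6·P7 via (73.435,76.64): [(53.9645, 71.2127) (66.2772, 61.6267) (70.704, 62.1743) (77.2788, 97) (41.5709, 97)]  |A|=806.1902
9. canonical 5-gon: [(53.9645, 71.2127) (66.2772, 61.6267) (70.704, 62.1743) (77.2788, 97) (41.5709, 97)]
10. shoelace: 806.1902

Area of P6's cell: 806.1902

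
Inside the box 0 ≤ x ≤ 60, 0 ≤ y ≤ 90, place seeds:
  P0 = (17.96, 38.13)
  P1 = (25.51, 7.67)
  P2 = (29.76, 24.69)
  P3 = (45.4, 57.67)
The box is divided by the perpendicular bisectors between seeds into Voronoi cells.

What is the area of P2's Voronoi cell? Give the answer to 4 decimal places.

Area of P2's cell: 950.4999

1. box [0,60]×[0,90]: [(0, 0) (60, 0) (60, 90) (0, 90)]
2. ⊥bis P2·P0 via (23.86,31.41): [(0, 10.4615) (0, 0) (60, 0) (60, 63.1401)]  |A|=2208.0464
3. ⊥bis P2·P1 via (27.635,16.18): [(11.1903, 20.2863) (60, 8.0983) (60, 63.1401)]  |A|=1343.286
4. ⊥bis P2·P3 via (37.58,41.18): [(35.8969, 41.9782) (11.1903, 20.2863) (60, 8.0983) (60, 30.5478)]  |A|=950.4999
5. canonical 4-gon: [(35.8969, 41.9782) (11.1903, 20.2863) (60, 8.0983) (60, 30.5478)]
6. shoelace: 950.4999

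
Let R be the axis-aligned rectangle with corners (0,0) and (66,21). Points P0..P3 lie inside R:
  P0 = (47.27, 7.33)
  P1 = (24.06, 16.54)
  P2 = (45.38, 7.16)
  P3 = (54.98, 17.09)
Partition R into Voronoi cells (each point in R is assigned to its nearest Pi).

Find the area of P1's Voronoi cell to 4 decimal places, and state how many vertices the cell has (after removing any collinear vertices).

Area of P1's cell: 716.6471 (4 vertices)

1. box [0,66]×[0,21]: [(0, 0) (66, 0) (66, 21) (0, 21)]
2. ⊥bis P1·P0 via (35.665,11.935): [(0, 0) (30.9291, 0) (39.2621, 21) (0, 21)]  |A|=737.0071
3. ⊥bis P1·P2 via (34.72,11.85): [(0, 0) (29.5064, 0) (38.7457, 21) (0, 21)]  |A|=716.6471
4. ⊥bis P1·P3 via (39.52,16.815): [(0, 0) (29.5064, 0) (38.7457, 21) (0, 21)]  |A|=716.6471
5. canonical 4-gon: [(0, 0) (29.5064, 0) (38.7457, 21) (0, 21)]
6. shoelace: 716.6471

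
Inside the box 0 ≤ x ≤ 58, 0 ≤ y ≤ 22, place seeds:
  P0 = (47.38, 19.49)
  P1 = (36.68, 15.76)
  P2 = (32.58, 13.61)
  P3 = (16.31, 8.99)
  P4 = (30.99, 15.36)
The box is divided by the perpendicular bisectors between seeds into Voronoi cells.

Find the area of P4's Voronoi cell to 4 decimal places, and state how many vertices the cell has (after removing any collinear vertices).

Area of P4's cell: 120.1834 (4 vertices)

1. box [0,58]×[0,22]: [(0, 0) (58, 0) (58, 22) (0, 22)]
2. ⊥bis P4·P0 via (39.185,17.425): [(0, 0) (43.5758, 0) (38.0322, 22) (0, 22)]  |A|=897.6878
3. ⊥bis P4·P1 via (33.835,15.56): [(0, 0) (34.9288, 0) (33.3823, 22) (0, 22)]  |A|=751.4224
4. ⊥bis P4·P2 via (31.785,14.485): [(0, 0) (15.8424, 0) (33.783, 16.3003) (33.3823, 22) (0, 22)]  |A|=595.865
5. ⊥bis P4·P3 via (23.65,12.175): [(25.2314, 8.5306) (33.783, 16.3003) (33.3823, 22) (19.3867, 22)]  |A|=120.1834
6. canonical 4-gon: [(25.2314, 8.5306) (33.783, 16.3003) (33.3823, 22) (19.3867, 22)]
7. shoelace: 120.1834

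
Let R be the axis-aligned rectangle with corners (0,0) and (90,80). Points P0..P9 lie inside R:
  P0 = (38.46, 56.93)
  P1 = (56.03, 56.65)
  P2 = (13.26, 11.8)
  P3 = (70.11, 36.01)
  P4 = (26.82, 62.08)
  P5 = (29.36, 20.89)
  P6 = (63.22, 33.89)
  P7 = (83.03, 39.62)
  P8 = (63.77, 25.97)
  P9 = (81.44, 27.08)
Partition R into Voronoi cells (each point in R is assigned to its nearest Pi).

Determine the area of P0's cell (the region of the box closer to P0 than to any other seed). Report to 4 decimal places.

1. box [0,90]×[0,80]: [(0, 0) (90, 0) (90, 80) (0, 80)]
2. ⊥bis P0·P1 via (47.245,56.79): [(0, 0) (46.34, 0) (47.6149, 80) (0, 80)]  |A|=3758.1944
3. ⊥bis P0·P2 via (25.86,34.365): [(0, 48.8049) (46.7022, 22.727) (47.6149, 80) (0, 80)]  |A|=2091.963
4. ⊥bis P0·P3 via (54.285,46.47): [(0, 48.8049) (40.7779, 26.035) (46.9025, 35.301) (47.6149, 80) (0, 80)]  |A|=2054.3857
5. ⊥bis P0·P4 via (32.64,59.505): [(22.3774, 36.3096) (40.7779, 26.035) (46.9025, 35.301) (47.6149, 80) (41.7078, 80)]  |A|=794.2373
6. ⊥bis P0·P5 via (33.91,38.91): [(24.5712, 41.268) (46.9078, 35.6281) (47.6149, 80) (41.7078, 80)]  |A|=611.9475
7. ⊥bis P0·P6 via (50.84,45.41): [(24.5712, 41.268) (42.7213, 36.6852) (46.9978, 41.281) (47.6149, 80) (41.7078, 80)]  |A|=600.067
8. ⊥bis P0·P7 via (60.745,48.275): [(24.5712, 41.268) (42.7213, 36.6852) (46.9978, 41.281) (47.6149, 80) (41.7078, 80)]  |A|=600.067
9. ⊥bis P0·P8 via (51.115,41.45): [(24.5712, 41.268) (42.7213, 36.6852) (46.9978, 41.281) (47.6149, 80) (41.7078, 80)]  |A|=600.067
10. ⊥bis P0·P9 via (59.95,42.005): [(24.5712, 41.268) (42.7213, 36.6852) (46.9978, 41.281) (47.6149, 80) (41.7078, 80)]  |A|=600.067
11. canonical 5-gon: [(24.5712, 41.268) (42.7213, 36.6852) (46.9978, 41.281) (47.6149, 80) (41.7078, 80)]
12. shoelace: 600.067

Area of P0's cell: 600.0670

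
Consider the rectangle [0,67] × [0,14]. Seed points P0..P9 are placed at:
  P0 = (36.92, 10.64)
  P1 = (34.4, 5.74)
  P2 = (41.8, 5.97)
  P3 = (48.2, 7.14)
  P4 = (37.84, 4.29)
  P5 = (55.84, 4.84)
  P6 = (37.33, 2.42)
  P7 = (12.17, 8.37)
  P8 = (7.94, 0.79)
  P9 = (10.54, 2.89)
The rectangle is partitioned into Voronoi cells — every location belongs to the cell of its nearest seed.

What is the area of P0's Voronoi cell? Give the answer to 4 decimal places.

Area of P0's cell: 71.2158

1. box [0,67]×[0,14]: [(0, 0) (67, 0) (67, 14) (0, 14)]
2. ⊥bis P0·P1 via (35.66,8.19): [(51.585, 0) (67, 0) (67, 14) (24.3628, 14)]  |A|=406.3656
3. ⊥bis P0·P2 via (39.36,8.305): [(38.0659, 6.9527) (44.8099, 14) (24.3628, 14)]  |A|=72.0487
4. ⊥bis P0·P3 via (42.56,8.89): [(38.0659, 6.9527) (43.8268, 12.9726) (44.1455, 14) (24.3628, 14)]  |A|=71.7074
5. ⊥bis P0·P4 via (37.38,7.465): [(37.1379, 7.4299) (38.7455, 7.6628) (43.8268, 12.9726) (44.1455, 14) (24.3628, 14)]  |A|=71.2158
6. ⊥bis P0·P5 via (46.38,7.74): [(37.1379, 7.4299) (38.7455, 7.6628) (43.8268, 12.9726) (44.1455, 14) (24.3628, 14)]  |A|=71.2158
7. ⊥bis P0·P6 via (37.125,6.53): [(37.1379, 7.4299) (38.7455, 7.6628) (43.8268, 12.9726) (44.1455, 14) (24.3628, 14)]  |A|=71.2158
8. ⊥bis P0·P7 via (24.545,9.505): [(37.1379, 7.4299) (38.7455, 7.6628) (43.8268, 12.9726) (44.1455, 14) (24.3628, 14)]  |A|=71.2158
9. ⊥bis P0·P8 via (22.43,5.715): [(37.1379, 7.4299) (38.7455, 7.6628) (43.8268, 12.9726) (44.1455, 14) (24.3628, 14)]  |A|=71.2158
10. ⊥bis P0·P9 via (23.73,6.765): [(37.1379, 7.4299) (38.7455, 7.6628) (43.8268, 12.9726) (44.1455, 14) (24.3628, 14)]  |A|=71.2158
11. canonical 5-gon: [(37.1379, 7.4299) (38.7455, 7.6628) (43.8268, 12.9726) (44.1455, 14) (24.3628, 14)]
12. shoelace: 71.2158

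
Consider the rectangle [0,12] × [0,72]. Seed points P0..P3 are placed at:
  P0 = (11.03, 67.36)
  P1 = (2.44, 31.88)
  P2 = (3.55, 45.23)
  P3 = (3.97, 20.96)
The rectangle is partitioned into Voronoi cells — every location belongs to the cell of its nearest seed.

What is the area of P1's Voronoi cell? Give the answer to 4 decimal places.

1. box [0,12]×[0,72]: [(0, 0) (12, 0) (12, 72) (0, 72)]
2. ⊥bis P1·P0 via (6.735,49.62): [(0, 51.2506) (0, 0) (12, 0) (12, 48.3453)]  |A|=597.5754
3. ⊥bis P1·P2 via (2.995,38.555): [(0, 38.804) (0, 0) (12, 0) (12, 37.8063)]  |A|=459.6618
4. ⊥bis P1·P3 via (3.205,26.42): [(0, 38.804) (0, 25.9709) (12, 27.6523) (12, 37.8063)]  |A|=137.9225
5. canonical 4-gon: [(0, 38.804) (0, 25.9709) (12, 27.6523) (12, 37.8063)]
6. shoelace: 137.9225

Area of P1's cell: 137.9225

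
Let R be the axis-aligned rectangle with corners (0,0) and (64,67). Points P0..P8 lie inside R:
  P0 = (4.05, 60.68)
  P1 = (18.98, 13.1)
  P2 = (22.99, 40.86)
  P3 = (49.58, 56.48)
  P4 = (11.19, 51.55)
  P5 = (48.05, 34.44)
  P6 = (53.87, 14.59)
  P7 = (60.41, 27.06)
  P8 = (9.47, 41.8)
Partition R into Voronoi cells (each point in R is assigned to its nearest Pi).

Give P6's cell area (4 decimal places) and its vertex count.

1. box [0,64]×[0,67]: [(0, 0) (64, 0) (64, 67) (0, 67)]
2. ⊥bis P6·P0 via (28.96,37.635): [(0, 6.3313) (0, 0) (64, 0) (64, 67) (56.1265, 67)]  |A|=2585.4406
3. ⊥bis P6·P1 via (36.425,13.845): [(35.1245, 44.2984) (37.0163, 0) (64, 0) (64, 67) (56.1265, 67)]  |A|=1654.3691
4. ⊥bis P6·P2 via (38.43,27.725): [(35.9564, 24.8173) (37.0163, 0) (64, 0) (64, 57.7822)]  |A|=1145.0417
5. ⊥bis P6·P3 via (51.725,35.535): [(44.4393, 34.7889) (35.9564, 24.8173) (37.0163, 0) (64, 0) (64, 36.7921)]  |A|=939.7517
6. ⊥bis P6·P4 via (32.53,33.07): [(44.4393, 34.7889) (35.9564, 24.8173) (37.0163, 0) (64, 0) (64, 36.7921)]  |A|=939.7517
7. ⊥bis P6·P5 via (50.96,24.515): [(36.1547, 20.1741) (37.0163, 0) (64, 0) (64, 28.3383)]  |A|=666.7307
8. ⊥bis P6·P7 via (57.14,20.825): [(50.4111, 24.3541) (36.1547, 20.1741) (37.0163, 0) (64, 0) (64, 17.2272)]  |A|=591.2366
9. ⊥bis P6·P8 via (31.67,28.195): [(50.4111, 24.3541) (36.1547, 20.1741) (37.0163, 0) (64, 0) (64, 17.2272)]  |A|=591.2366
10. canonical 5-gon: [(50.4111, 24.3541) (36.1547, 20.1741) (37.0163, 0) (64, 0) (64, 17.2272)]
11. shoelace: 591.2366

Area of P6's cell: 591.2366 (5 vertices)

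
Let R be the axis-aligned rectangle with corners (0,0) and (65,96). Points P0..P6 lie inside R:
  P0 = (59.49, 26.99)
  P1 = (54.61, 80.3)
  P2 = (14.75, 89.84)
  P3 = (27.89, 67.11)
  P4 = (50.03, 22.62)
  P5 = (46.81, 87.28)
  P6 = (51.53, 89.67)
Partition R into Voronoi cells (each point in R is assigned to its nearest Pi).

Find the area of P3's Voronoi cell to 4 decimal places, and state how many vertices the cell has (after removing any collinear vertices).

Area of P3's cell: 1800.6622 (6 vertices)

1. box [0,65]×[0,96]: [(0, 0) (65, 0) (65, 96) (0, 96)]
2. ⊥bis P3·P0 via (43.69,47.05): [(0, 12.6381) (65, 63.8345) (65, 96) (0, 96)]  |A|=3754.6378
3. ⊥bis P3·P1 via (41.25,73.705): [(0, 12.6381) (51.4074, 53.1285) (30.2443, 96) (0, 96)]  |A|=2791.017
4. ⊥bis P3·P2 via (21.32,78.475): [(0, 66.1501) (0, 12.6381) (51.4074, 53.1285) (34.9934, 86.3795)]  |A|=2123.2589
5. ⊥bis P3·P4 via (38.96,44.865): [(0, 66.1501) (0, 25.4769) (44.2722, 47.5086) (51.4074, 53.1285) (34.9934, 86.3795)]  |A|=1839.0577
6. ⊥bis P3·P5 via (37.35,77.195): [(30.3936, 83.7203) (0, 66.1501) (0, 25.4769) (44.2722, 47.5086) (51.4074, 53.1285) (41.4047, 73.3916)]  |A|=1800.6622
7. ⊥bis P3·P6 via (39.71,78.39): [(30.3936, 83.7203) (0, 66.1501) (0, 25.4769) (44.2722, 47.5086) (51.4074, 53.1285) (41.4047, 73.3916)]  |A|=1800.6622
8. canonical 6-gon: [(30.3936, 83.7203) (0, 66.1501) (0, 25.4769) (44.2722, 47.5086) (51.4074, 53.1285) (41.4047, 73.3916)]
9. shoelace: 1800.6622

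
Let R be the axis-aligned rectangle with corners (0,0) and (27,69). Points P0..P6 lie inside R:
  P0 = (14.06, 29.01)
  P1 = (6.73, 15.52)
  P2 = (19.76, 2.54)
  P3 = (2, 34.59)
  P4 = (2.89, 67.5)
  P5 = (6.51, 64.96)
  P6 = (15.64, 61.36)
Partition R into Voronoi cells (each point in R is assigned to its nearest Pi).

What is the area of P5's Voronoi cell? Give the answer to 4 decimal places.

1. box [0,27]×[0,69]: [(0, 0) (27, 0) (27, 69) (0, 69)]
2. ⊥bis P5·P0 via (10.285,46.985): [(0, 44.825) (27, 50.4954) (27, 69) (0, 69)]  |A|=576.1747
3. ⊥bis P5·P1 via (6.62,40.24): [(0, 44.825) (27, 50.4954) (27, 69) (0, 69)]  |A|=576.1747
4. ⊥bis P5·P2 via (13.135,33.75): [(0, 44.825) (27, 50.4954) (27, 69) (0, 69)]  |A|=576.1747
5. ⊥bis P5·P3 via (4.255,49.775): [(0, 50.4069) (15.5694, 48.0948) (27, 50.4954) (27, 69) (0, 69)]  |A|=532.7216
6. ⊥bis P5·P4 via (4.7,66.23): [(0, 59.5316) (0, 50.4069) (15.5694, 48.0948) (27, 50.4954) (27, 69) (6.6436, 69)]  |A|=501.2694
7. ⊥bis P5·P6 via (11.075,63.16): [(0, 59.5316) (0, 50.4069) (5.7119, 49.5586) (13.3777, 69) (6.6436, 69)]  |A|=151.6898
8. canonical 5-gon: [(0, 59.5316) (0, 50.4069) (5.7119, 49.5586) (13.3777, 69) (6.6436, 69)]
9. shoelace: 151.6898

Area of P5's cell: 151.6898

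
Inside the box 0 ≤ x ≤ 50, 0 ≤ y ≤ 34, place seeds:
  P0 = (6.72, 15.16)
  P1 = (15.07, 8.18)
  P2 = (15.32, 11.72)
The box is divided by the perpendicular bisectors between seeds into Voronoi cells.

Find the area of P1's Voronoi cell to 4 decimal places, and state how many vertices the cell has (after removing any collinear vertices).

Area of P1's cell: 403.1030 (4 vertices)

1. box [0,50]×[0,34]: [(0, 0) (50, 0) (50, 34) (0, 34)]
2. ⊥bis P1·P0 via (10.895,11.67): [(1.1397, 0) (50, 0) (50, 34) (29.5613, 34)]  |A|=1178.0831
3. ⊥bis P1·P2 via (15.195,9.95): [(9.777, 10.3326) (1.1397, 0) (50, 0) (50, 7.492)]  |A|=403.103
4. canonical 4-gon: [(9.777, 10.3326) (1.1397, 0) (50, 0) (50, 7.492)]
5. shoelace: 403.103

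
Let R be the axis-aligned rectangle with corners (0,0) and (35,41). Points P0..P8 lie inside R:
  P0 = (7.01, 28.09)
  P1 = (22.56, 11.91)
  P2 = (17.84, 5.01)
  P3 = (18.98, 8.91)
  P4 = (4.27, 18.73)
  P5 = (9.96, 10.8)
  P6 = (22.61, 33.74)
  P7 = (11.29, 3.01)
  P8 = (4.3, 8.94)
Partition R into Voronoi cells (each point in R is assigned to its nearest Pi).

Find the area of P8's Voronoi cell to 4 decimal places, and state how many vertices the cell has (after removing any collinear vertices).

Area of P8's cell: 87.1980 (5 vertices)

1. box [0,35]×[0,41]: [(0, 0) (35, 0) (35, 41) (0, 41)]
2. ⊥bis P8·P0 via (5.655,18.515): [(0, 19.3153) (0, 0) (35, 0) (35, 14.3623)]  |A|=589.3567
3. ⊥bis P8·P1 via (13.43,10.425): [(12.2663, 17.5794) (0, 19.3153) (0, 0) (15.1256, 0)]  |A|=251.4135
4. ⊥bis P8·P2 via (11.07,6.975): [(12.9421, 13.4248) (12.2663, 17.5794) (0, 19.3153) (0, 0) (9.0455, 0)]  |A|=210.6011
5. ⊥bis P8·P3 via (11.64,8.925): [(11.64, 8.9389) (11.6579, 17.6655) (0, 19.3153) (0, 0) (9.0455, 0)]  |A|=203.725
6. ⊥bis P8·P4 via (4.285,13.835): [(11.64, 8.9389) (11.6501, 13.8576) (0, 13.8219) (0, 0) (9.0455, 0)]  |A|=149.5231
7. ⊥bis P8·P5 via (7.13,9.87): [(9.6683, 2.1458) (5.8255, 13.8397) (0, 13.8219) (0, 0) (9.0455, 0)]  |A|=110.6177
8. ⊥bis P8·P6 via (13.455,21.34): [(9.6683, 2.1458) (5.8255, 13.8397) (0, 13.8219) (0, 0) (9.0455, 0)]  |A|=110.6177
9. ⊥bis P8·P7 via (7.795,5.975): [(8.2383, 6.4975) (5.8255, 13.8397) (0, 13.8219) (0, 0) (2.7261, 0)]  |A|=87.198
10. canonical 5-gon: [(8.2383, 6.4975) (5.8255, 13.8397) (0, 13.8219) (0, 0) (2.7261, 0)]
11. shoelace: 87.198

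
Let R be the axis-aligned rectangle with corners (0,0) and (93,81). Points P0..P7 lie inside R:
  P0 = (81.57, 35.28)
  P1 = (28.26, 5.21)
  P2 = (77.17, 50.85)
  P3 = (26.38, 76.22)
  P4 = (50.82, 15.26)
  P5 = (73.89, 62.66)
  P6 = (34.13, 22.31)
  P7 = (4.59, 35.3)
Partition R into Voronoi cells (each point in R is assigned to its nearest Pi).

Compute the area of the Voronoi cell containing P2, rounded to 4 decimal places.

Area of P2's cell: 603.5774

1. box [0,93]×[0,81]: [(0, 0) (93, 0) (93, 81) (0, 81)]
2. ⊥bis P2·P0 via (79.37,43.065): [(0, 20.6355) (93, 46.9168) (93, 81) (0, 81)]  |A|=4391.8217
3. ⊥bis P2·P1 via (52.715,28.03): [(47.175, 33.9669) (93, 46.9168) (93, 81) (3.2864, 81)]  |A|=2890.6857
4. ⊥bis P2·P3 via (51.775,63.535): [(40.5512, 41.0653) (47.175, 33.9669) (93, 46.9168) (93, 81) (60.4989, 81)]  |A|=1748.3044
5. ⊥bis P2·P4 via (63.995,33.055): [(43.9596, 47.8888) (58.4571, 37.1551) (93, 46.9168) (93, 81) (60.4989, 81)]  |A|=1629.9491
6. ⊥bis P2·P5 via (75.53,56.755): [(44.0165, 48.0027) (43.9596, 47.8888) (58.4571, 37.1551) (93, 46.9168) (93, 61.607)]  |A|=618.756
7. ⊥bis P2·P6 via (55.65,36.58): [(47.4443, 48.9547) (52.1936, 41.7925) (58.4571, 37.1551) (93, 46.9168) (93, 61.607)]  |A|=603.5774
8. ⊥bis P2·P7 via (40.88,43.075): [(47.4443, 48.9547) (52.1936, 41.7925) (58.4571, 37.1551) (93, 46.9168) (93, 61.607)]  |A|=603.5774
9. canonical 5-gon: [(47.4443, 48.9547) (52.1936, 41.7925) (58.4571, 37.1551) (93, 46.9168) (93, 61.607)]
10. shoelace: 603.5774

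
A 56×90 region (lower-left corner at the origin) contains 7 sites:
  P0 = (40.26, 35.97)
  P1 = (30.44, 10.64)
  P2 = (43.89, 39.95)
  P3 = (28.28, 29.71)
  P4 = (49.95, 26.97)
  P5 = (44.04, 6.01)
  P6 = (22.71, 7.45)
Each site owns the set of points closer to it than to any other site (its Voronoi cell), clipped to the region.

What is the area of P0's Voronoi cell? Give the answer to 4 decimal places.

Area of P0's cell: 206.9572

1. box [0,56]×[0,90]: [(0, 0) (56, 0) (56, 90) (0, 90)]
2. ⊥bis P0·P1 via (35.35,23.305): [(0, 37.0096) (56, 15.2994) (56, 90) (0, 90)]  |A|=3575.3498
3. ⊥bis P0·P2 via (42.075,37.96): [(0, 76.3349) (0, 37.0096) (56, 15.2994) (56, 25.2596)]  |A|=1379.9958
4. ⊥bis P0·P3 via (34.27,32.84): [(22.0519, 56.2223) (40.2438, 21.4078) (56, 15.2994) (56, 25.2596)]  |A|=387.7762
5. ⊥bis P0·P4 via (45.105,31.47): [(46.9788, 33.4874) (22.0519, 56.2223) (38.6292, 24.4977)]  |A|=206.9572
6. ⊥bis P0·P5 via (42.15,20.99): [(46.9788, 33.4874) (22.0519, 56.2223) (38.6292, 24.4977)]  |A|=206.9572
7. ⊥bis P0·P6 via (31.485,21.71): [(46.9788, 33.4874) (22.0519, 56.2223) (38.6292, 24.4977)]  |A|=206.9572
8. canonical 3-gon: [(46.9788, 33.4874) (22.0519, 56.2223) (38.6292, 24.4977)]
9. shoelace: 206.9572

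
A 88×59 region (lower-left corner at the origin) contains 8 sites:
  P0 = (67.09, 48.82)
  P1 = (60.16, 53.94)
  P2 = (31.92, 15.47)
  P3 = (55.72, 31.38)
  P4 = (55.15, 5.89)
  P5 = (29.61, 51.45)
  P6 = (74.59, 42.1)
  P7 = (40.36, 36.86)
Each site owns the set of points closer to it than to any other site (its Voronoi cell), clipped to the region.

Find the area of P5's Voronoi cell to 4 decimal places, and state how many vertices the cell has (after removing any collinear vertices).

Area of P5's cell: 951.8499 (5 vertices)

1. box [0,88]×[0,59]: [(0, 0) (88, 0) (88, 59) (0, 59)]
2. ⊥bis P5·P0 via (48.35,50.135): [(0, 0) (44.832, 0) (48.9721, 59) (0, 59)]  |A|=2767.2196
3. ⊥bis P5·P1 via (44.885,52.695): [(0, 0) (44.832, 0) (46.8435, 28.666) (44.3711, 59) (0, 59)]  |A|=2697.4368
4. ⊥bis P5·P2 via (30.765,33.46): [(0, 31.4848) (46.3711, 34.4619) (44.3711, 59) (0, 59)]  |A|=1182.3449
5. ⊥bis P5·P3 via (42.665,41.415): [(0, 31.4848) (36.8505, 33.8507) (45.5034, 45.1076) (44.3711, 59) (0, 59)]  |A|=1131.4034
6. ⊥bis P5·P4 via (42.38,28.67): [(0, 31.4848) (36.8505, 33.8507) (45.5034, 45.1076) (44.3711, 59) (0, 59)]  |A|=1131.4034
7. ⊥bis P5·P6 via (52.1,46.775): [(0, 31.4848) (36.8505, 33.8507) (45.5034, 45.1076) (44.3711, 59) (0, 59)]  |A|=1131.4034
8. ⊥bis P5·P7 via (34.985,44.155): [(0, 31.4848) (19.4869, 32.7359) (44.9808, 51.5199) (44.3711, 59) (0, 59)]  |A|=951.8499
9. canonical 5-gon: [(0, 31.4848) (19.4869, 32.7359) (44.9808, 51.5199) (44.3711, 59) (0, 59)]
10. shoelace: 951.8499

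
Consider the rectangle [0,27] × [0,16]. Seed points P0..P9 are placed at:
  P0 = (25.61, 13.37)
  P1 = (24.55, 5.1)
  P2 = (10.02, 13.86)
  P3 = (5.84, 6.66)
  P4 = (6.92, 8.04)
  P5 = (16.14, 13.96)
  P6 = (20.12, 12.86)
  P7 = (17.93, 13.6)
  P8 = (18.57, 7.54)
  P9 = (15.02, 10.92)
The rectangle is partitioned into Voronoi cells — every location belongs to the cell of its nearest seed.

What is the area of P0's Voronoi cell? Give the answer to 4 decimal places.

Area of P0's cell: 27.6738

1. box [0,27]×[0,16]: [(0, 0) (27, 0) (27, 16) (0, 16)]
2. ⊥bis P0·P1 via (25.08,9.235): [(0, 12.4496) (27, 8.9889) (27, 16) (0, 16)]  |A|=142.5801
3. ⊥bis P0·P2 via (17.815,13.615): [(17.707, 10.18) (27, 8.9889) (27, 16) (17.89, 16)]  |A|=59.087
4. ⊥bis P0·P3 via (15.725,10.015): [(17.707, 10.18) (27, 8.9889) (27, 16) (17.89, 16)]  |A|=59.087
5. ⊥bis P0·P4 via (16.265,10.705): [(17.707, 10.18) (27, 8.9889) (27, 16) (17.89, 16)]  |A|=59.087
6. ⊥bis P0·P5 via (20.875,13.665): [(20.6345, 9.8048) (27, 8.9889) (27, 16) (21.0205, 16)]  |A|=40.8367
7. ⊥bis P0·P6 via (22.865,13.115): [(23.2031, 9.4756) (27, 8.9889) (27, 16) (22.597, 16)]  |A|=27.6738
8. ⊥bis P0·P7 via (21.77,13.485): [(23.2031, 9.4756) (27, 8.9889) (27, 16) (22.597, 16)]  |A|=27.6738
9. ⊥bis P0·P8 via (22.09,10.455): [(23.2031, 9.4756) (27, 8.9889) (27, 16) (22.597, 16)]  |A|=27.6738
10. ⊥bis P0·P9 via (20.315,12.145): [(23.2031, 9.4756) (27, 8.9889) (27, 16) (22.597, 16)]  |A|=27.6738
11. canonical 4-gon: [(23.2031, 9.4756) (27, 8.9889) (27, 16) (22.597, 16)]
12. shoelace: 27.6738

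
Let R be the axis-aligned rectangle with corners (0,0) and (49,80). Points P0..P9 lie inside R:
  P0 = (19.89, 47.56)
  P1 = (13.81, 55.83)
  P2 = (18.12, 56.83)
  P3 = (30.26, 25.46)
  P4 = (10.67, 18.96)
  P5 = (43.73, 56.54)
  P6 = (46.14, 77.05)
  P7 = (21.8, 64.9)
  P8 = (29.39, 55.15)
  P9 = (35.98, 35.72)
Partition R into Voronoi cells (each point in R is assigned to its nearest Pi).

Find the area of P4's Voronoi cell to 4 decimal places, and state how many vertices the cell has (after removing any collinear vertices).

1. box [0,49]×[0,80]: [(0, 0) (49, 0) (49, 80) (0, 80)]
2. ⊥bis P4·P0 via (15.28,33.26): [(0, 38.1859) (0, 0) (49, 0) (49, 22.3894)]  |A|=1484.0962
3. ⊥bis P4·P1 via (12.24,37.395): [(0, 38.1859) (0, 0) (49, 0) (49, 22.3894)]  |A|=1484.0962
4. ⊥bis P4·P2 via (14.395,37.895): [(0, 38.1859) (0, 0) (49, 0) (49, 22.3894)]  |A|=1484.0962
5. ⊥bis P4·P3 via (20.465,22.21): [(16.9805, 32.7118) (0, 38.1859) (0, 0) (27.8343, 0)]  |A|=779.4632
6. ⊥bis P4·P5 via (27.2,37.75): [(16.9805, 32.7118) (0, 38.1859) (0, 0) (27.8343, 0)]  |A|=779.4632
7. ⊥bis P4·P6 via (28.405,48.005): [(16.9805, 32.7118) (0, 38.1859) (0, 0) (27.8343, 0)]  |A|=779.4632
8. ⊥bis P4·P7 via (16.235,41.93): [(16.9805, 32.7118) (0, 38.1859) (0, 0) (27.8343, 0)]  |A|=779.4632
9. ⊥bis P4·P8 via (20.03,37.055): [(16.9805, 32.7118) (0, 38.1859) (0, 0) (27.8343, 0)]  |A|=779.4632
10. ⊥bis P4·P9 via (23.325,27.34): [(16.9805, 32.7118) (0, 38.1859) (0, 0) (27.8343, 0)]  |A|=779.4632
11. canonical 4-gon: [(16.9805, 32.7118) (0, 38.1859) (0, 0) (27.8343, 0)]
12. shoelace: 779.4632

Area of P4's cell: 779.4632 (4 vertices)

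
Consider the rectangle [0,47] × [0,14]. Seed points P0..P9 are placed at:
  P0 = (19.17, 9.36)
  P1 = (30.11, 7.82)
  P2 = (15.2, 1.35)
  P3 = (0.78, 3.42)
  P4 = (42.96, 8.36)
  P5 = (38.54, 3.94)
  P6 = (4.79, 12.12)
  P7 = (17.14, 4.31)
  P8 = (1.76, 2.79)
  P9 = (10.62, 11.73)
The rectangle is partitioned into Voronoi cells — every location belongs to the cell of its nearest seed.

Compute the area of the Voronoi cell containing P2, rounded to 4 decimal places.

1. box [0,47]×[0,14]: [(0, 0) (47, 0) (47, 14) (0, 14)]
2. ⊥bis P2·P0 via (17.185,5.355): [(0, 13.8724) (0, 0) (27.9894, 0)]  |A|=194.1404
3. ⊥bis P2·P1 via (22.655,4.585): [(23.7281, 2.112) (0, 13.8724) (0, 0) (24.6446, 0)]  |A|=190.6082
4. ⊥bis P2·P3 via (7.99,2.385): [(23.7281, 2.112) (8.9988, 9.4123) (7.6476, 0) (24.6446, 0)]  |A|=92.1997
5. ⊥bis P2·P4 via (29.08,4.855): [(23.7281, 2.112) (8.9988, 9.4123) (7.6476, 0) (24.6446, 0)]  |A|=92.1997
6. ⊥bis P2·P5 via (26.87,2.645): [(23.7281, 2.112) (8.9988, 9.4123) (7.6476, 0) (24.6446, 0)]  |A|=92.1997
7. ⊥bis P2·P6 via (9.995,6.735): [(23.7281, 2.112) (11.4884, 8.1784) (8.392, 5.1856) (7.6476, 0) (24.6446, 0)]  |A|=86.564
8. ⊥bis P2·P7 via (16.17,2.83): [(10.0826, 6.8197) (8.392, 5.1856) (7.6476, 0) (20.4879, 0)]  |A|=47.5587
9. ⊥bis P2·P8 via (8.48,2.07): [(10.0826, 6.8197) (8.8625, 5.6404) (8.2582, 0) (20.4879, 0)]  |A|=44.786
10. ⊥bis P2·P9 via (12.91,6.54): [(11.4753, 5.907) (8.7629, 4.7102) (8.2582, 0) (20.4879, 0)]  |A|=42.2061
11. canonical 4-gon: [(11.4753, 5.907) (8.7629, 4.7102) (8.2582, 0) (20.4879, 0)]
12. shoelace: 42.2061

Area of P2's cell: 42.2061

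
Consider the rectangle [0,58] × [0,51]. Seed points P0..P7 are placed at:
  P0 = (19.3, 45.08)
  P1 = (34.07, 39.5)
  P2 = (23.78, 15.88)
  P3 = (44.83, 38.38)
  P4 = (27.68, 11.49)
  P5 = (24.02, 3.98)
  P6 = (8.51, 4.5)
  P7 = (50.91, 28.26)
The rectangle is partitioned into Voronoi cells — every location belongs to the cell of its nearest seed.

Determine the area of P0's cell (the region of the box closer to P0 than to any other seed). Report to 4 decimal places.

1. box [0,58]×[0,51]: [(0, 0) (58, 0) (58, 51) (0, 51)]
2. ⊥bis P0·P1 via (26.685,42.29): [(0, 0) (10.7081, 0) (29.9756, 51) (0, 51)]  |A|=1037.4348
3. ⊥bis P0·P2 via (21.54,30.48): [(0, 27.1752) (22.2653, 30.5913) (29.9756, 51) (0, 51)]  |A|=571.1144
4. ⊥bis P0·P3 via (32.065,41.73): [(0, 27.1752) (22.2653, 30.5913) (29.9756, 51) (0, 51)]  |A|=571.1144
5. ⊥bis P0·P4 via (23.49,28.285): [(0, 27.1752) (22.2653, 30.5913) (29.9756, 51) (0, 51)]  |A|=571.1144
6. ⊥bis P0·P5 via (21.66,24.53): [(0, 27.1752) (22.2653, 30.5913) (29.9756, 51) (0, 51)]  |A|=571.1144
7. ⊥bis P0·P6 via (13.905,24.79): [(0, 28.4873) (3.129, 27.6553) (22.2653, 30.5913) (29.9756, 51) (0, 51)]  |A|=569.0618
8. ⊥bis P0·P7 via (35.105,36.67): [(0, 28.4873) (3.129, 27.6553) (22.2653, 30.5913) (29.9756, 51) (0, 51)]  |A|=569.0618
9. canonical 5-gon: [(0, 28.4873) (3.129, 27.6553) (22.2653, 30.5913) (29.9756, 51) (0, 51)]
10. shoelace: 569.0618

Area of P0's cell: 569.0618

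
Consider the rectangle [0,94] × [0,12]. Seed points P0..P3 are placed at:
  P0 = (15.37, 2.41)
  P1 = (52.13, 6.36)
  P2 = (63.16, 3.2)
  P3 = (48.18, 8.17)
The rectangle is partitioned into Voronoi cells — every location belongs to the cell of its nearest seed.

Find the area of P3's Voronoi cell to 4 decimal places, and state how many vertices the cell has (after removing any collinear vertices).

1. box [0,94]×[0,12]: [(0, 0) (94, 0) (94, 12) (0, 12)]
2. ⊥bis P3·P0 via (31.775,5.29): [(32.7037, 0) (94, 0) (94, 12) (30.597, 12)]  |A|=748.1957
3. ⊥bis P3·P1 via (50.155,7.265): [(32.7037, 0) (46.826, 0) (52.3247, 12) (30.597, 12)]  |A|=215.0998
4. ⊥bis P3·P2 via (55.67,5.685): [(32.7037, 0) (46.826, 0) (52.3247, 12) (30.597, 12)]  |A|=215.0998
5. canonical 4-gon: [(32.7037, 0) (46.826, 0) (52.3247, 12) (30.597, 12)]
6. shoelace: 215.0998

Area of P3's cell: 215.0998 (4 vertices)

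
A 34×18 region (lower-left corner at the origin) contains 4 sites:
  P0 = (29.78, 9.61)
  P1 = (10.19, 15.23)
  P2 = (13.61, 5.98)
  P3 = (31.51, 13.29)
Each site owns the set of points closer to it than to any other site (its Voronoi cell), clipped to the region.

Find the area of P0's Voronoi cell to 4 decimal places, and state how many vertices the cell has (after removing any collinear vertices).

1. box [0,34]×[0,18]: [(0, 0) (34, 0) (34, 18) (0, 18)]
2. ⊥bis P0·P1 via (19.985,12.42): [(16.4219, 0) (34, 0) (34, 18) (21.5858, 18)]  |A|=269.9304
3. ⊥bis P0·P2 via (21.695,7.795): [(20.3618, 13.7336) (23.4449, 0) (34, 0) (34, 18) (21.5858, 18)]  |A|=221.7051
4. ⊥bis P0·P3 via (30.645,11.45): [(21.0066, 15.9811) (20.3618, 13.7336) (23.4449, 0) (34, 0) (34, 9.8728)]  |A|=156.3735
5. canonical 5-gon: [(21.0066, 15.9811) (20.3618, 13.7336) (23.4449, 0) (34, 0) (34, 9.8728)]
6. shoelace: 156.3735

Area of P0's cell: 156.3735 (5 vertices)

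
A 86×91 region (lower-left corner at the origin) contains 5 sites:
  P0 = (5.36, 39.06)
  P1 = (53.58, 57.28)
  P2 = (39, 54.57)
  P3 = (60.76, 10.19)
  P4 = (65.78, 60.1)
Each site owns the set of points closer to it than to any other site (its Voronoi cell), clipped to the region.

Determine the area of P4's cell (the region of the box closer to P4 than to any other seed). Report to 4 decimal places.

1. box [0,86]×[0,91]: [(0, 0) (86, 0) (86, 91) (0, 91)]
2. ⊥bis P4·P0 via (35.57,49.58): [(52.8352, 0) (86, 0) (86, 91) (21.1464, 91)]  |A|=4459.8395
3. ⊥bis P4·P1 via (59.68,58.69): [(73.246, 0) (86, 0) (86, 91) (52.2116, 91)]  |A|=2117.6759
4. ⊥bis P4·P2 via (52.39,57.335): [(73.246, 0) (86, 0) (86, 91) (52.2116, 91)]  |A|=2117.6759
5. ⊥bis P4·P3 via (63.27,35.145): [(65.1665, 34.9543) (86, 32.8588) (86, 91) (52.2116, 91)]  |A|=1552.491
6. canonical 4-gon: [(65.1665, 34.9543) (86, 32.8588) (86, 91) (52.2116, 91)]
7. shoelace: 1552.491

Area of P4's cell: 1552.4910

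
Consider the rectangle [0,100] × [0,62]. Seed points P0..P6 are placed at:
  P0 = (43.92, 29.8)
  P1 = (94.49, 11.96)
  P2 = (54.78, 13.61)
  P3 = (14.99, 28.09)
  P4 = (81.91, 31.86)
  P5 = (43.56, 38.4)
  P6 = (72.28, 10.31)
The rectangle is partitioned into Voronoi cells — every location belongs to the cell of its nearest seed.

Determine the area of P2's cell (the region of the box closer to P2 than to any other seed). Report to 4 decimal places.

Area of P2's cell: 689.0466

1. box [0,100]×[0,62]: [(0, 0) (100, 0) (100, 62) (0, 62)]
2. ⊥bis P2·P0 via (49.35,21.705): [(16.9924, 0) (100, 0) (100, 55.6802)]  |A|=2310.9423
3. ⊥bis P2·P1 via (74.635,12.785): [(75.7412, 39.4078) (16.9924, 0) (74.1038, 0)]  |A|=1125.3178
4. ⊥bis P2·P3 via (34.885,20.85): [(75.7412, 39.4078) (30.6254, 9.1448) (27.2975, 0) (74.1038, 0)]  |A|=1078.1988
5. ⊥bis P2·P4 via (68.345,22.735): [(74.6585, 13.3496) (62.9164, 30.8051) (30.6254, 9.1448) (27.2975, 0) (74.1038, 0)]  |A|=915.7594
6. ⊥bis P2·P5 via (49.17,26.005): [(74.6585, 13.3496) (62.9164, 30.8051) (30.6254, 9.1448) (27.2975, 0) (74.1038, 0)]  |A|=915.7594
7. ⊥bis P2·P6 via (63.53,11.96): [(66.1712, 25.9665) (62.9164, 30.8051) (30.6254, 9.1448) (27.2975, 0) (61.2747, 0)]  |A|=689.0466
8. canonical 5-gon: [(66.1712, 25.9665) (62.9164, 30.8051) (30.6254, 9.1448) (27.2975, 0) (61.2747, 0)]
9. shoelace: 689.0466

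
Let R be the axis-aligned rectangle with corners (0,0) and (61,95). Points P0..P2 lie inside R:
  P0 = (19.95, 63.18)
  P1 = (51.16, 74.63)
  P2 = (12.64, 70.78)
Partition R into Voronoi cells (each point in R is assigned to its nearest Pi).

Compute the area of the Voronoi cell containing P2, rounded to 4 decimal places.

1. box [0,61]×[0,95]: [(0, 0) (61, 0) (61, 95) (0, 95)]
2. ⊥bis P2·P0 via (16.295,66.98): [(0, 51.3068) (45.4266, 95) (0, 95)]  |A|=992.4172
3. ⊥bis P2·P1 via (31.9,72.705): [(0, 51.3068) (31.0534, 81.1753) (29.6717, 95) (0, 95)]  |A|=883.5132
4. canonical 4-gon: [(0, 51.3068) (31.0534, 81.1753) (29.6717, 95) (0, 95)]
5. shoelace: 883.5132

Area of P2's cell: 883.5132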